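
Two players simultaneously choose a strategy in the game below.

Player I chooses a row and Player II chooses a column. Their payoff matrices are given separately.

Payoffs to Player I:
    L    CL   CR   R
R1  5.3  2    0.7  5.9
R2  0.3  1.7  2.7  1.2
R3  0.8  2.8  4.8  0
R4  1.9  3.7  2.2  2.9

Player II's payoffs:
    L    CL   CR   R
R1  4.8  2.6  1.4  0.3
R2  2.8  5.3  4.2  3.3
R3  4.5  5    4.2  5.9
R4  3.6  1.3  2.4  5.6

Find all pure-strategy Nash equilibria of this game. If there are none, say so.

(R1, L): Player I gets 5.3, best alternative 1.9; Player II gets 4.8, best alternative 2.6. No profitable deviation — NE.
(R1, CL): Player I can switch to R3 (2 → 2.8). Not NE.
(R1, CR): Player I can switch to R2 (0.7 → 2.7). Not NE.
(R1, R): Player II can switch to L (0.3 → 4.8). Not NE.
(R2, L): Player I can switch to R1 (0.3 → 5.3). Not NE.
(R2, CL): Player I can switch to R1 (1.7 → 2). Not NE.
(R2, CR): Player I can switch to R3 (2.7 → 4.8). Not NE.
(R2, R): Player I can switch to R1 (1.2 → 5.9). Not NE.
(R3, L): Player I can switch to R1 (0.8 → 5.3). Not NE.
(R3, CL): Player I can switch to R4 (2.8 → 3.7). Not NE.
(R3, CR): Player II can switch to L (4.2 → 4.5). Not NE.
(The remaining 5 profiles each have a profitable deviation by the same check.)

The unique pure-strategy Nash equilibrium is (R1, L).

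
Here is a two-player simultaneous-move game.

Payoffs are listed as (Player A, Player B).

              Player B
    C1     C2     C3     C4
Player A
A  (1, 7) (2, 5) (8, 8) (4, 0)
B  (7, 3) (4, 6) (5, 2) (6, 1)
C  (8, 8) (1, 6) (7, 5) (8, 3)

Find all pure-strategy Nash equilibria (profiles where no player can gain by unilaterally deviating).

The pure Nash equilibria are (A, C3); (B, C2); (C, C1).

For each strategy profile, look for a profitable unilateral deviation.
(A, C1): Player A can switch to B (1 → 7). Not NE.
(A, C2): Player A can switch to B (2 → 4). Not NE.
(A, C3): Player A gets 8, best alternative 7; Player B gets 8, best alternative 7. No profitable deviation — NE.
(A, C4): Player A can switch to B (4 → 6). Not NE.
(B, C1): Player A can switch to C (7 → 8). Not NE.
(B, C2): Player A gets 4, best alternative 2; Player B gets 6, best alternative 3. No profitable deviation — NE.
(B, C3): Player A can switch to A (5 → 8). Not NE.
(B, C4): Player A can switch to C (6 → 8). Not NE.
(C, C1): Player A gets 8, best alternative 7; Player B gets 8, best alternative 6. No profitable deviation — NE.
(C, C2): Player A can switch to A (1 → 2). Not NE.
(C, C3): Player A can switch to A (7 → 8). Not NE.
(C, C4): Player B can switch to C1 (3 → 8). Not NE.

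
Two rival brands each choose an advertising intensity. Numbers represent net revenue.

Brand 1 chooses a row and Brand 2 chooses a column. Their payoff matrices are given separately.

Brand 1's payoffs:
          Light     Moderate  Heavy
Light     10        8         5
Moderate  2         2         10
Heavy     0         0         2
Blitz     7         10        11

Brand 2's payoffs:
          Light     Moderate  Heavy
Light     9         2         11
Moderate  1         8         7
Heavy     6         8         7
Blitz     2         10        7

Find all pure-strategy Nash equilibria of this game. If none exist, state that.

Brand 1 against Light: payoffs 10, 2, 0, 7 → best response Light.
Brand 1 against Moderate: payoffs 8, 2, 0, 10 → best response Blitz.
Brand 1 against Heavy: payoffs 5, 10, 2, 11 → best response Blitz.
Brand 2 against Light: payoffs 9, 2, 11 → best response Heavy.
Brand 2 against Moderate: payoffs 1, 8, 7 → best response Moderate.
Brand 2 against Heavy: payoffs 6, 8, 7 → best response Moderate.
Brand 2 against Blitz: payoffs 2, 10, 7 → best response Moderate.
Mutual best responses: (Blitz, Moderate).

Pure NE: (Blitz, Moderate)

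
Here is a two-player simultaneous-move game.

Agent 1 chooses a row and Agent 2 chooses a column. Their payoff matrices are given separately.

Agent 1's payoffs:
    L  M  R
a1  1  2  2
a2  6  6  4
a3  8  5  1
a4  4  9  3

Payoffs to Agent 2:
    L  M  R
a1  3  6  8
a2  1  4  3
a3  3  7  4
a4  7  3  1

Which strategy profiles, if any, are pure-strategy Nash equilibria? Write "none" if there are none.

Mark each player's best response to every combination of opponents' strategies; a profile where every player is best-responding is a pure Nash equilibrium.
Agent 1 against L: payoffs 1, 6, 8, 4 → best response a3.
Agent 1 against M: payoffs 2, 6, 5, 9 → best response a4.
Agent 1 against R: payoffs 2, 4, 1, 3 → best response a2.
Agent 2 against a1: payoffs 3, 6, 8 → best response R.
Agent 2 against a2: payoffs 1, 4, 3 → best response M.
Agent 2 against a3: payoffs 3, 7, 4 → best response M.
Agent 2 against a4: payoffs 7, 3, 1 → best response L.
No profile is a mutual best response for all players.

There is no pure-strategy Nash equilibrium.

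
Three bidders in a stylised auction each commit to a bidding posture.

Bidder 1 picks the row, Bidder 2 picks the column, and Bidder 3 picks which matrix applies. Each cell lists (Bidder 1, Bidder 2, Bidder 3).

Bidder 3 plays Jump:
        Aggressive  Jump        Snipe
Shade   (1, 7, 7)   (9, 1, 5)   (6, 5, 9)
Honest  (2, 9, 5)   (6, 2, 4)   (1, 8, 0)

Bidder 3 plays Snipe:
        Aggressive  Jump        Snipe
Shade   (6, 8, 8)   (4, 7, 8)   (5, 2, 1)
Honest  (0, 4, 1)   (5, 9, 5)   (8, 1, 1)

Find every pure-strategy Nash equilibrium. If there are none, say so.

The pure Nash equilibria are (Shade, Aggressive, Snipe), (Honest, Aggressive, Jump), (Honest, Jump, Snipe).

Bidder 1 against (Aggressive, Jump): payoffs 1, 2 → best response Honest.
Bidder 1 against (Aggressive, Snipe): payoffs 6, 0 → best response Shade.
Bidder 1 against (Jump, Jump): payoffs 9, 6 → best response Shade.
Bidder 1 against (Jump, Snipe): payoffs 4, 5 → best response Honest.
Bidder 1 against (Snipe, Jump): payoffs 6, 1 → best response Shade.
Bidder 1 against (Snipe, Snipe): payoffs 5, 8 → best response Honest.
Bidder 2 against (Shade, Jump): payoffs 7, 1, 5 → best response Aggressive.
Bidder 2 against (Shade, Snipe): payoffs 8, 7, 2 → best response Aggressive.
Bidder 2 against (Honest, Jump): payoffs 9, 2, 8 → best response Aggressive.
Bidder 2 against (Honest, Snipe): payoffs 4, 9, 1 → best response Jump.
Bidder 3 against (Shade, Aggressive): payoffs 7, 8 → best response Snipe.
Bidder 3 against (Shade, Jump): payoffs 5, 8 → best response Snipe.
Bidder 3 against (Shade, Snipe): payoffs 9, 1 → best response Jump.
Bidder 3 against (Honest, Aggressive): payoffs 5, 1 → best response Jump.
Bidder 3 against (Honest, Jump): payoffs 4, 5 → best response Snipe.
Bidder 3 against (Honest, Snipe): payoffs 0, 1 → best response Snipe.
Mutual best responses: (Shade, Aggressive, Snipe); (Honest, Aggressive, Jump); (Honest, Jump, Snipe).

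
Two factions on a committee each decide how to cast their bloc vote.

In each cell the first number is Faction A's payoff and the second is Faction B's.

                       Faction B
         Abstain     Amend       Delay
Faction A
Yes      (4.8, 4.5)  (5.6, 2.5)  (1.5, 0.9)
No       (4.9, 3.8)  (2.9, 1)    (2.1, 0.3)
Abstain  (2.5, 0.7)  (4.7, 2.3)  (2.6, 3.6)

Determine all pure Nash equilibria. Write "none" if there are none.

Faction A against Abstain: payoffs 4.8, 4.9, 2.5 → best response No.
Faction A against Amend: payoffs 5.6, 2.9, 4.7 → best response Yes.
Faction A against Delay: payoffs 1.5, 2.1, 2.6 → best response Abstain.
Faction B against Yes: payoffs 4.5, 2.5, 0.9 → best response Abstain.
Faction B against No: payoffs 3.8, 1, 0.3 → best response Abstain.
Faction B against Abstain: payoffs 0.7, 2.3, 3.6 → best response Delay.
Mutual best responses: (No, Abstain); (Abstain, Delay).

Pure-strategy Nash equilibria: (No, Abstain) and (Abstain, Delay)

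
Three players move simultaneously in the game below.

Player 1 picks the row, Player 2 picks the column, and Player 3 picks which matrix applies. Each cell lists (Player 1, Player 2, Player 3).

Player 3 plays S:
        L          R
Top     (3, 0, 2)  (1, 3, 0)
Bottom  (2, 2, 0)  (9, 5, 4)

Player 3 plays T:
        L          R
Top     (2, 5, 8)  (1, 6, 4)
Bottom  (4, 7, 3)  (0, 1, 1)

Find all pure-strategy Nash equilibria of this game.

The pure Nash equilibria are (Top, R, T); (Bottom, L, T); (Bottom, R, S).

(Top, L, S): Player 2 can switch to R (0 → 3). Not NE.
(Top, L, T): Player 1 can switch to Bottom (2 → 4). Not NE.
(Top, R, S): Player 1 can switch to Bottom (1 → 9). Not NE.
(Top, R, T): Player 1 gets 1, best alternative 0; Player 2 gets 6, best alternative 5; Player 3 gets 4, best alternative 0. No profitable deviation — NE.
(Bottom, L, S): Player 1 can switch to Top (2 → 3). Not NE.
(Bottom, L, T): Player 1 gets 4, best alternative 2; Player 2 gets 7, best alternative 1; Player 3 gets 3, best alternative 0. No profitable deviation — NE.
(Bottom, R, S): Player 1 gets 9, best alternative 1; Player 2 gets 5, best alternative 2; Player 3 gets 4, best alternative 1. No profitable deviation — NE.
(Bottom, R, T): Player 1 can switch to Top (0 → 1). Not NE.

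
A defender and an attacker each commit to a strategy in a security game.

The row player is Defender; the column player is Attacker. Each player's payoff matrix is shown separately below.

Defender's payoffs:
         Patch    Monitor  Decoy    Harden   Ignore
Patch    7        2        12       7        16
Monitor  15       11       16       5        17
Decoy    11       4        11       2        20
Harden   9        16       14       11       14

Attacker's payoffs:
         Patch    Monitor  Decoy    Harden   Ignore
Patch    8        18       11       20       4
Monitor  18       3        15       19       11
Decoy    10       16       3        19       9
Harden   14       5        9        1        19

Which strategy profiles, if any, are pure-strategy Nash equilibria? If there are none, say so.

No pure-strategy Nash equilibrium.

Defender against Patch: payoffs 7, 15, 11, 9 → best response Monitor.
Defender against Monitor: payoffs 2, 11, 4, 16 → best response Harden.
Defender against Decoy: payoffs 12, 16, 11, 14 → best response Monitor.
Defender against Harden: payoffs 7, 5, 2, 11 → best response Harden.
Defender against Ignore: payoffs 16, 17, 20, 14 → best response Decoy.
Attacker against Patch: payoffs 8, 18, 11, 20, 4 → best response Harden.
Attacker against Monitor: payoffs 18, 3, 15, 19, 11 → best response Harden.
Attacker against Decoy: payoffs 10, 16, 3, 19, 9 → best response Harden.
Attacker against Harden: payoffs 14, 5, 9, 1, 19 → best response Ignore.
No profile is a mutual best response for all players.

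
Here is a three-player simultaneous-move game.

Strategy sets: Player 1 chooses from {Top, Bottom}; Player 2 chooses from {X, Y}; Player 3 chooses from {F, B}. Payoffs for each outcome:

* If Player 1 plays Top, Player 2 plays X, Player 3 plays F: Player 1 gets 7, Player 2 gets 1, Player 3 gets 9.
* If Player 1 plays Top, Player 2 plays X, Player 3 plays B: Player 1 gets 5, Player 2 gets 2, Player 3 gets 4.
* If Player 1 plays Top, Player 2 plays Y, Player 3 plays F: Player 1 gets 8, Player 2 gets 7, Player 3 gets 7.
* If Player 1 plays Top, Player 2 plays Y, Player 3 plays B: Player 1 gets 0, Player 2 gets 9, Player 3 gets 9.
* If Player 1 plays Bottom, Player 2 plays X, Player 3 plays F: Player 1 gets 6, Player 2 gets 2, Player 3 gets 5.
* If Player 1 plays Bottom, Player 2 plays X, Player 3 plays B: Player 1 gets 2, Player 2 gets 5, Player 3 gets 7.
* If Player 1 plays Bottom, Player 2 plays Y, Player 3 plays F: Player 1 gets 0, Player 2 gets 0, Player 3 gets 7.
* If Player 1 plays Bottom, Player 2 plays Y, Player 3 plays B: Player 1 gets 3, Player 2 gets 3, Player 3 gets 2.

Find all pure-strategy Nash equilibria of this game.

This game has no pure Nash equilibrium.

(Top, X, F): Player 2 can switch to Y (1 → 7). Not NE.
(Top, X, B): Player 2 can switch to Y (2 → 9). Not NE.
(Top, Y, F): Player 3 can switch to B (7 → 9). Not NE.
(Top, Y, B): Player 1 can switch to Bottom (0 → 3). Not NE.
(Bottom, X, F): Player 1 can switch to Top (6 → 7). Not NE.
(Bottom, X, B): Player 1 can switch to Top (2 → 5). Not NE.
(Bottom, Y, F): Player 1 can switch to Top (0 → 8). Not NE.
(Bottom, Y, B): Player 2 can switch to X (3 → 5). Not NE.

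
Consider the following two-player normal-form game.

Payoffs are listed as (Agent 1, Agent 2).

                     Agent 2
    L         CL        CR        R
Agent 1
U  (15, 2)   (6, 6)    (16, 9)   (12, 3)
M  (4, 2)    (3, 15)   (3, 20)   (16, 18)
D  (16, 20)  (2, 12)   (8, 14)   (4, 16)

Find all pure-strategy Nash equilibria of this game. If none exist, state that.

(U, L): Agent 1 can switch to D (15 → 16). Not NE.
(U, CL): Agent 2 can switch to CR (6 → 9). Not NE.
(U, CR): Agent 1 gets 16, best alternative 8; Agent 2 gets 9, best alternative 6. No profitable deviation — NE.
(U, R): Agent 1 can switch to M (12 → 16). Not NE.
(M, L): Agent 1 can switch to U (4 → 15). Not NE.
(M, CL): Agent 1 can switch to U (3 → 6). Not NE.
(M, CR): Agent 1 can switch to U (3 → 16). Not NE.
(M, R): Agent 2 can switch to CR (18 → 20). Not NE.
(D, L): Agent 1 gets 16, best alternative 15; Agent 2 gets 20, best alternative 16. No profitable deviation — NE.
(D, CL): Agent 1 can switch to U (2 → 6). Not NE.
(D, CR): Agent 1 can switch to U (8 → 16). Not NE.
(D, R): Agent 1 can switch to U (4 → 12). Not NE.

(U, CR), (D, L)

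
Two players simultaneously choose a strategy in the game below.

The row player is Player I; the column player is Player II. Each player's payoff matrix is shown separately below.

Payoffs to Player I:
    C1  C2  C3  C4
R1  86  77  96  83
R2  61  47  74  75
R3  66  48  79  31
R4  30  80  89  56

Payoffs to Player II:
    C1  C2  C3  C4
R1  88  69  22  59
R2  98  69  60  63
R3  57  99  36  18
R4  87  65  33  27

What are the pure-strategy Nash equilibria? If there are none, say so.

Pure NE: (R1, C1)

Player I against C1: payoffs 86, 61, 66, 30 → best response R1.
Player I against C2: payoffs 77, 47, 48, 80 → best response R4.
Player I against C3: payoffs 96, 74, 79, 89 → best response R1.
Player I against C4: payoffs 83, 75, 31, 56 → best response R1.
Player II against R1: payoffs 88, 69, 22, 59 → best response C1.
Player II against R2: payoffs 98, 69, 60, 63 → best response C1.
Player II against R3: payoffs 57, 99, 36, 18 → best response C2.
Player II against R4: payoffs 87, 65, 33, 27 → best response C1.
Mutual best responses: (R1, C1).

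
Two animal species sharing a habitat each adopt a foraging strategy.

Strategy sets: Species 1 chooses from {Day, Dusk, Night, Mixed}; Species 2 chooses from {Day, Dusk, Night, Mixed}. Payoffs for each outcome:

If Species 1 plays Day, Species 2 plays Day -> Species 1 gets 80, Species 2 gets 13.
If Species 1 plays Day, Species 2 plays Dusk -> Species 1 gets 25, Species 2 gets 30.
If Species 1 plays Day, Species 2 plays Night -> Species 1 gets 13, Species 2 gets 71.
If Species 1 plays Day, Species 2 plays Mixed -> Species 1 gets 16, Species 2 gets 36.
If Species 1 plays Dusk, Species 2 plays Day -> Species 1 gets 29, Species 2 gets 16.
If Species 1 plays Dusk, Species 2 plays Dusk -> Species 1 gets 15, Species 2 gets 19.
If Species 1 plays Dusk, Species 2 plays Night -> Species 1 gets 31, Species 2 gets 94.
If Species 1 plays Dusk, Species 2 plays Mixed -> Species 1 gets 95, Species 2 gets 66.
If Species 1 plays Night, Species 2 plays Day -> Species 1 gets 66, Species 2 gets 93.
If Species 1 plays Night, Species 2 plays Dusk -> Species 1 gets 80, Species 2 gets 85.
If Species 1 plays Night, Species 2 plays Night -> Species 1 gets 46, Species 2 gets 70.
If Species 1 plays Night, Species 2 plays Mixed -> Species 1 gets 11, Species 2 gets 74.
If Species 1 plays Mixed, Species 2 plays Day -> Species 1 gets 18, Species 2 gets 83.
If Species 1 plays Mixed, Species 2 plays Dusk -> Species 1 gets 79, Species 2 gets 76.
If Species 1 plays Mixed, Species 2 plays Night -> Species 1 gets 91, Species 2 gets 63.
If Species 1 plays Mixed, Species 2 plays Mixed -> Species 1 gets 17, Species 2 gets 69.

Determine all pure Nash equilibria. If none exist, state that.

(Day, Day): Species 2 can switch to Dusk (13 → 30). Not NE.
(Day, Dusk): Species 1 can switch to Night (25 → 80). Not NE.
(Day, Night): Species 1 can switch to Dusk (13 → 31). Not NE.
(Day, Mixed): Species 1 can switch to Dusk (16 → 95). Not NE.
(Dusk, Day): Species 1 can switch to Day (29 → 80). Not NE.
(Dusk, Dusk): Species 1 can switch to Day (15 → 25). Not NE.
(Dusk, Night): Species 1 can switch to Night (31 → 46). Not NE.
(Dusk, Mixed): Species 2 can switch to Night (66 → 94). Not NE.
(Night, Day): Species 1 can switch to Day (66 → 80). Not NE.
(Night, Dusk): Species 2 can switch to Day (85 → 93). Not NE.
(Night, Night): Species 1 can switch to Mixed (46 → 91). Not NE.
(Night, Mixed): Species 1 can switch to Day (11 → 16). Not NE.
(The remaining 4 profiles each have a profitable deviation by the same check.)

No pure-strategy Nash equilibrium.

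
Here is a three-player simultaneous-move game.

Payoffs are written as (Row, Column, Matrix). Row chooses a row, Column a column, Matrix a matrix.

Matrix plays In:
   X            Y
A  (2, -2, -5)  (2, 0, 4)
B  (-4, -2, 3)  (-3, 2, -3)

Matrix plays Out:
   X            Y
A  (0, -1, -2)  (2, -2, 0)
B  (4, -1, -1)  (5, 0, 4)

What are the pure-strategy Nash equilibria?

The pure Nash equilibria are (A, Y, In); (B, Y, Out).

(A, X, In): Column can switch to Y (-2 → 0). Not NE.
(A, X, Out): Row can switch to B (0 → 4). Not NE.
(A, Y, In): Row gets 2, best alternative -3; Column gets 0, best alternative -2; Matrix gets 4, best alternative 0. No profitable deviation — NE.
(A, Y, Out): Row can switch to B (2 → 5). Not NE.
(B, X, In): Row can switch to A (-4 → 2). Not NE.
(B, X, Out): Column can switch to Y (-1 → 0). Not NE.
(B, Y, In): Row can switch to A (-3 → 2). Not NE.
(B, Y, Out): Row gets 5, best alternative 2; Column gets 0, best alternative -1; Matrix gets 4, best alternative -3. No profitable deviation — NE.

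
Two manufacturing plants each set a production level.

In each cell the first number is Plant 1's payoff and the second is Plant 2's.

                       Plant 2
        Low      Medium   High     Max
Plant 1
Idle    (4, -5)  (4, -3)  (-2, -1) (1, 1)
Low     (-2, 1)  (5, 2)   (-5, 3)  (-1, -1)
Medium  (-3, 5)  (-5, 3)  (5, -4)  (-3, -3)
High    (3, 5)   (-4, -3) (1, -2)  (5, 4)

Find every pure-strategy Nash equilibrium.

Plant 1 against Low: payoffs 4, -2, -3, 3 → best response Idle.
Plant 1 against Medium: payoffs 4, 5, -5, -4 → best response Low.
Plant 1 against High: payoffs -2, -5, 5, 1 → best response Medium.
Plant 1 against Max: payoffs 1, -1, -3, 5 → best response High.
Plant 2 against Idle: payoffs -5, -3, -1, 1 → best response Max.
Plant 2 against Low: payoffs 1, 2, 3, -1 → best response High.
Plant 2 against Medium: payoffs 5, 3, -4, -3 → best response Low.
Plant 2 against High: payoffs 5, -3, -2, 4 → best response Low.
No profile is a mutual best response for all players.

There is no pure-strategy Nash equilibrium.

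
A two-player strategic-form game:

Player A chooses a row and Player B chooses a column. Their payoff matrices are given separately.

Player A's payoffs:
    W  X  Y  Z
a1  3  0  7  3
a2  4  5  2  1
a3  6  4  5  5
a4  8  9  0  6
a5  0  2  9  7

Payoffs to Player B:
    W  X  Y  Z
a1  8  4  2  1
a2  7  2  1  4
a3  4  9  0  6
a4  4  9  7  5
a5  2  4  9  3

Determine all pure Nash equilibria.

(a4, X), (a5, Y)

Player A against W: payoffs 3, 4, 6, 8, 0 → best response a4.
Player A against X: payoffs 0, 5, 4, 9, 2 → best response a4.
Player A against Y: payoffs 7, 2, 5, 0, 9 → best response a5.
Player A against Z: payoffs 3, 1, 5, 6, 7 → best response a5.
Player B against a1: payoffs 8, 4, 2, 1 → best response W.
Player B against a2: payoffs 7, 2, 1, 4 → best response W.
Player B against a3: payoffs 4, 9, 0, 6 → best response X.
Player B against a4: payoffs 4, 9, 7, 5 → best response X.
Player B against a5: payoffs 2, 4, 9, 3 → best response Y.
Mutual best responses: (a4, X); (a5, Y).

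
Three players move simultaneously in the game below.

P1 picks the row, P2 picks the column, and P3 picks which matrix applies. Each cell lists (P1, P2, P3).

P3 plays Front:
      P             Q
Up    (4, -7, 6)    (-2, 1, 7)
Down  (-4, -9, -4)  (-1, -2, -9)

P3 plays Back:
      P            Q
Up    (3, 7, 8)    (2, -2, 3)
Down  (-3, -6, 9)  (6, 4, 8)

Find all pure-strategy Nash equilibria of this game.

Pure-strategy Nash equilibria: (Up, P, Back), (Down, Q, Back)

(Up, P, Front): P2 can switch to Q (-7 → 1). Not NE.
(Up, P, Back): P1 gets 3, best alternative -3; P2 gets 7, best alternative -2; P3 gets 8, best alternative 6. No profitable deviation — NE.
(Up, Q, Front): P1 can switch to Down (-2 → -1). Not NE.
(Up, Q, Back): P1 can switch to Down (2 → 6). Not NE.
(Down, P, Front): P1 can switch to Up (-4 → 4). Not NE.
(Down, P, Back): P1 can switch to Up (-3 → 3). Not NE.
(Down, Q, Front): P3 can switch to Back (-9 → 8). Not NE.
(Down, Q, Back): P1 gets 6, best alternative 2; P2 gets 4, best alternative -6; P3 gets 8, best alternative -9. No profitable deviation — NE.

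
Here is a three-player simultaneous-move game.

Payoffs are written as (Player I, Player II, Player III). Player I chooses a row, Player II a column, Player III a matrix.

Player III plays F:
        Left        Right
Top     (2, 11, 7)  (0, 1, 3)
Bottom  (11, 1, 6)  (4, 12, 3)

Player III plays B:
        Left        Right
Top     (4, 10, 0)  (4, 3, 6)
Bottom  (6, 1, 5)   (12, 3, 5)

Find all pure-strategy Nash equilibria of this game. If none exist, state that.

Pure NE: (Bottom, Right, B)

Mark each player's best response to every combination of opponents' strategies; a profile where every player is best-responding is a pure Nash equilibrium.
Player I against (Left, F): payoffs 2, 11 → best response Bottom.
Player I against (Left, B): payoffs 4, 6 → best response Bottom.
Player I against (Right, F): payoffs 0, 4 → best response Bottom.
Player I against (Right, B): payoffs 4, 12 → best response Bottom.
Player II against (Top, F): payoffs 11, 1 → best response Left.
Player II against (Top, B): payoffs 10, 3 → best response Left.
Player II against (Bottom, F): payoffs 1, 12 → best response Right.
Player II against (Bottom, B): payoffs 1, 3 → best response Right.
Player III against (Top, Left): payoffs 7, 0 → best response F.
Player III against (Top, Right): payoffs 3, 6 → best response B.
Player III against (Bottom, Left): payoffs 6, 5 → best response F.
Player III against (Bottom, Right): payoffs 3, 5 → best response B.
Mutual best responses: (Bottom, Right, B).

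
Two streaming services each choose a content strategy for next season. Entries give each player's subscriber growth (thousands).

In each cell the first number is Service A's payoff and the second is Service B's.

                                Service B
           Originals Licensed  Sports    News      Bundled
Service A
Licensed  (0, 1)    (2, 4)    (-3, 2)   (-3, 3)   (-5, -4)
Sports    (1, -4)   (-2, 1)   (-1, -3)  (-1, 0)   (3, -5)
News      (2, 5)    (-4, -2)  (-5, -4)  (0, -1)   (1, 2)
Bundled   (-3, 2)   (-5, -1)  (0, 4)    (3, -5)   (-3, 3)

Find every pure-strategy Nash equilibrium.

(Licensed, Licensed), (News, Originals), (Bundled, Sports)

Mark each player's best response to every combination of opponents' strategies; a profile where every player is best-responding is a pure Nash equilibrium.
Service A against Originals: payoffs 0, 1, 2, -3 → best response News.
Service A against Licensed: payoffs 2, -2, -4, -5 → best response Licensed.
Service A against Sports: payoffs -3, -1, -5, 0 → best response Bundled.
Service A against News: payoffs -3, -1, 0, 3 → best response Bundled.
Service A against Bundled: payoffs -5, 3, 1, -3 → best response Sports.
Service B against Licensed: payoffs 1, 4, 2, 3, -4 → best response Licensed.
Service B against Sports: payoffs -4, 1, -3, 0, -5 → best response Licensed.
Service B against News: payoffs 5, -2, -4, -1, 2 → best response Originals.
Service B against Bundled: payoffs 2, -1, 4, -5, 3 → best response Sports.
Mutual best responses: (Licensed, Licensed); (News, Originals); (Bundled, Sports).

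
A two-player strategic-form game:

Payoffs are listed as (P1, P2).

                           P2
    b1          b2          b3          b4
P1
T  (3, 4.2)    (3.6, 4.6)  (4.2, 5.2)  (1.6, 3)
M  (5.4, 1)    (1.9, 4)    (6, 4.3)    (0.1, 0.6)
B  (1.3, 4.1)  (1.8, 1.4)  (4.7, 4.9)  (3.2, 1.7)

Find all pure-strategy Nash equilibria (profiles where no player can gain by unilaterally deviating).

(T, b1): P1 can switch to M (3 → 5.4). Not NE.
(T, b2): P2 can switch to b3 (4.6 → 5.2). Not NE.
(T, b3): P1 can switch to M (4.2 → 6). Not NE.
(T, b4): P1 can switch to B (1.6 → 3.2). Not NE.
(M, b1): P2 can switch to b2 (1 → 4). Not NE.
(M, b2): P1 can switch to T (1.9 → 3.6). Not NE.
(M, b3): P1 gets 6, best alternative 4.7; P2 gets 4.3, best alternative 4. No profitable deviation — NE.
(M, b4): P1 can switch to T (0.1 → 1.6). Not NE.
(B, b1): P1 can switch to T (1.3 → 3). Not NE.
(B, b2): P1 can switch to T (1.8 → 3.6). Not NE.
(B, b3): P1 can switch to M (4.7 → 6). Not NE.
(The remaining 1 profile has a profitable deviation by the same check.)

(M, b3)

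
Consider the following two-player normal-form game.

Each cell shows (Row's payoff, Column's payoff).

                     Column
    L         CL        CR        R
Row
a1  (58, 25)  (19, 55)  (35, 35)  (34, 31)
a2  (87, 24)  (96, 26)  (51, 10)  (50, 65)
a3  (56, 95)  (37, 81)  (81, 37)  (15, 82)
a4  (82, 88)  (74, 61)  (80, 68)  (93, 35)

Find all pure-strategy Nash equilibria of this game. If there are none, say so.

Mark each player's best response to every combination of opponents' strategies; a profile where every player is best-responding is a pure Nash equilibrium.
Row against L: payoffs 58, 87, 56, 82 → best response a2.
Row against CL: payoffs 19, 96, 37, 74 → best response a2.
Row against CR: payoffs 35, 51, 81, 80 → best response a3.
Row against R: payoffs 34, 50, 15, 93 → best response a4.
Column against a1: payoffs 25, 55, 35, 31 → best response CL.
Column against a2: payoffs 24, 26, 10, 65 → best response R.
Column against a3: payoffs 95, 81, 37, 82 → best response L.
Column against a4: payoffs 88, 61, 68, 35 → best response L.
No profile is a mutual best response for all players.

none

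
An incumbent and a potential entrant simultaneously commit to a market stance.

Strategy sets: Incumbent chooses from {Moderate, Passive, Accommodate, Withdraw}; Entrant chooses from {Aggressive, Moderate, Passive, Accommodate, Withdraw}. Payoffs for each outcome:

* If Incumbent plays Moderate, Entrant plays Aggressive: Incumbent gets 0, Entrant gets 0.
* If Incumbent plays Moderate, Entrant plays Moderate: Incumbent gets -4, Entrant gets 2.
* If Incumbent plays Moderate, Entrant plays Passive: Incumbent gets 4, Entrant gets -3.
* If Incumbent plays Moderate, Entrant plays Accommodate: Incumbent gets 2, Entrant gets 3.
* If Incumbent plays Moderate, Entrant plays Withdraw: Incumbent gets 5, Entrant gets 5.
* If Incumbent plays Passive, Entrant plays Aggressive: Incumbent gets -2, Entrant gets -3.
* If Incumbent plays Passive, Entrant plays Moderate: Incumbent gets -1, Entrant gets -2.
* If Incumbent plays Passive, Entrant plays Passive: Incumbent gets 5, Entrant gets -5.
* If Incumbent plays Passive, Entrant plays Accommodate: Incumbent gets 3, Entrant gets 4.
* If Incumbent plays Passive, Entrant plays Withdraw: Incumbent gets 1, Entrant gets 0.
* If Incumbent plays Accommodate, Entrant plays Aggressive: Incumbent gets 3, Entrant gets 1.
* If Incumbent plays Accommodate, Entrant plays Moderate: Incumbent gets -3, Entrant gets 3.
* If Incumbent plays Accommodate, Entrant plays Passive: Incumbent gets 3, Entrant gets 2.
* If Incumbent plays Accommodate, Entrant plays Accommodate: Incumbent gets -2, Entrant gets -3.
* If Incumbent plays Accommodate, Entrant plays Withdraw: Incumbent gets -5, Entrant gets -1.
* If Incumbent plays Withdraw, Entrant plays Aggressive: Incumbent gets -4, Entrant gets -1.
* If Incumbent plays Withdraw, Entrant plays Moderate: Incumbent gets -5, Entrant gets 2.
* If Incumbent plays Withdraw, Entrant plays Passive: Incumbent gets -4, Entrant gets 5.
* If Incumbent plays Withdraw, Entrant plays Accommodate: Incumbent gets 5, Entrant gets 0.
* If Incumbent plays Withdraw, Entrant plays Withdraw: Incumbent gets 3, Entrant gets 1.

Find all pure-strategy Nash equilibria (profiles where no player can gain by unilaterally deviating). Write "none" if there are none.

Pure NE: (Moderate, Withdraw)

Incumbent against Aggressive: payoffs 0, -2, 3, -4 → best response Accommodate.
Incumbent against Moderate: payoffs -4, -1, -3, -5 → best response Passive.
Incumbent against Passive: payoffs 4, 5, 3, -4 → best response Passive.
Incumbent against Accommodate: payoffs 2, 3, -2, 5 → best response Withdraw.
Incumbent against Withdraw: payoffs 5, 1, -5, 3 → best response Moderate.
Entrant against Moderate: payoffs 0, 2, -3, 3, 5 → best response Withdraw.
Entrant against Passive: payoffs -3, -2, -5, 4, 0 → best response Accommodate.
Entrant against Accommodate: payoffs 1, 3, 2, -3, -1 → best response Moderate.
Entrant against Withdraw: payoffs -1, 2, 5, 0, 1 → best response Passive.
Mutual best responses: (Moderate, Withdraw).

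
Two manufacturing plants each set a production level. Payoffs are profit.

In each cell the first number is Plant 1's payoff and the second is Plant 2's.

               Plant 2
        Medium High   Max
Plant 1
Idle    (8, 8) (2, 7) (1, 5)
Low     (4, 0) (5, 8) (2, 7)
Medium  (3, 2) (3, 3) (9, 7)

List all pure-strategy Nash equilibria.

Plant 1 against Medium: payoffs 8, 4, 3 → best response Idle.
Plant 1 against High: payoffs 2, 5, 3 → best response Low.
Plant 1 against Max: payoffs 1, 2, 9 → best response Medium.
Plant 2 against Idle: payoffs 8, 7, 5 → best response Medium.
Plant 2 against Low: payoffs 0, 8, 7 → best response High.
Plant 2 against Medium: payoffs 2, 3, 7 → best response Max.
Mutual best responses: (Idle, Medium); (Low, High); (Medium, Max).

The pure Nash equilibria are (Idle, Medium), (Low, High), (Medium, Max).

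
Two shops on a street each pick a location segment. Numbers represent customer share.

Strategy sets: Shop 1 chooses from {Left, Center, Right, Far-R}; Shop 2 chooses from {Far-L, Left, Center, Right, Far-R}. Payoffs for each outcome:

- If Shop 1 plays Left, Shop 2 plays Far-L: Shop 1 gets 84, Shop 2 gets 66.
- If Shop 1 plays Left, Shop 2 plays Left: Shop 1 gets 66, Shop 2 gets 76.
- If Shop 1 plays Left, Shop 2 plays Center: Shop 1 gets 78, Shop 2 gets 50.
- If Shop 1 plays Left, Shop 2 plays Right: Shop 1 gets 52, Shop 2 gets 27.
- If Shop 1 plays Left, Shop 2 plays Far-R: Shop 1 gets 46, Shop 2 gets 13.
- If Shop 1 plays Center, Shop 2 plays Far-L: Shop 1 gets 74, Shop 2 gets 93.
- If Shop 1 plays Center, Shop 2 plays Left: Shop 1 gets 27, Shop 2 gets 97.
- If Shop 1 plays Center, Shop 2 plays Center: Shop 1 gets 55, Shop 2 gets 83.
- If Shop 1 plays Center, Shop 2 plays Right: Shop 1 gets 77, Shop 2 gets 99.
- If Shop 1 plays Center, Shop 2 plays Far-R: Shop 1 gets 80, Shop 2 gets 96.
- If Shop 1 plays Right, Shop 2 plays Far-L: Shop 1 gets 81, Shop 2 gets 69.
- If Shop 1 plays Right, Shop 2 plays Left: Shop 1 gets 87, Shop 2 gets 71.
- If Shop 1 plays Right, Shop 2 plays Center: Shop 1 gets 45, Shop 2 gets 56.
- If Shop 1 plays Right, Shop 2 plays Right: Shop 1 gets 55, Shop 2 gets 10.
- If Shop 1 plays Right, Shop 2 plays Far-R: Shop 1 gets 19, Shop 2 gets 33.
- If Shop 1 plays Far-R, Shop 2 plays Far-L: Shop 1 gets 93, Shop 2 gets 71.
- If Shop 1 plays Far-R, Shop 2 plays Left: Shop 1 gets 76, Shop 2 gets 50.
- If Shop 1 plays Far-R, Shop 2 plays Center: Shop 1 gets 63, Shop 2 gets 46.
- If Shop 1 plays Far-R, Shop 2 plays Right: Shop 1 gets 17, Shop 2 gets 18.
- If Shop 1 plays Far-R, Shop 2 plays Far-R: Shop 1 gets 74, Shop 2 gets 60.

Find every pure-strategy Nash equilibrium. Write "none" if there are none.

Mark each player's best response to every combination of opponents' strategies; a profile where every player is best-responding is a pure Nash equilibrium.
Shop 1 against Far-L: payoffs 84, 74, 81, 93 → best response Far-R.
Shop 1 against Left: payoffs 66, 27, 87, 76 → best response Right.
Shop 1 against Center: payoffs 78, 55, 45, 63 → best response Left.
Shop 1 against Right: payoffs 52, 77, 55, 17 → best response Center.
Shop 1 against Far-R: payoffs 46, 80, 19, 74 → best response Center.
Shop 2 against Left: payoffs 66, 76, 50, 27, 13 → best response Left.
Shop 2 against Center: payoffs 93, 97, 83, 99, 96 → best response Right.
Shop 2 against Right: payoffs 69, 71, 56, 10, 33 → best response Left.
Shop 2 against Far-R: payoffs 71, 50, 46, 18, 60 → best response Far-L.
Mutual best responses: (Center, Right); (Right, Left); (Far-R, Far-L).

The pure Nash equilibria are (Center, Right), (Right, Left), (Far-R, Far-L).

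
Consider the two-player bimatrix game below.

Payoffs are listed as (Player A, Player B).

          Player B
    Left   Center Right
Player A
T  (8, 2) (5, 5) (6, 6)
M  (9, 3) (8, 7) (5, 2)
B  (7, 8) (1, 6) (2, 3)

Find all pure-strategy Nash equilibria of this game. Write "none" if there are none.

Mark each player's best response to every combination of opponents' strategies; a profile where every player is best-responding is a pure Nash equilibrium.
Player A against Left: payoffs 8, 9, 7 → best response M.
Player A against Center: payoffs 5, 8, 1 → best response M.
Player A against Right: payoffs 6, 5, 2 → best response T.
Player B against T: payoffs 2, 5, 6 → best response Right.
Player B against M: payoffs 3, 7, 2 → best response Center.
Player B against B: payoffs 8, 6, 3 → best response Left.
Mutual best responses: (T, Right); (M, Center).

The pure Nash equilibria are (T, Right); (M, Center).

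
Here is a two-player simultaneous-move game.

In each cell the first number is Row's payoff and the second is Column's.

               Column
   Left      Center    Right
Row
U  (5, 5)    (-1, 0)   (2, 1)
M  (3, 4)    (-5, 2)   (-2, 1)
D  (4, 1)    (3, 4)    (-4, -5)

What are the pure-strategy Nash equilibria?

The pure Nash equilibria are (U, Left) and (D, Center).

For each strategy profile, look for a profitable unilateral deviation.
(U, Left): Row gets 5, best alternative 4; Column gets 5, best alternative 1. No profitable deviation — NE.
(U, Center): Row can switch to D (-1 → 3). Not NE.
(U, Right): Column can switch to Left (1 → 5). Not NE.
(M, Left): Row can switch to U (3 → 5). Not NE.
(M, Center): Row can switch to U (-5 → -1). Not NE.
(M, Right): Row can switch to U (-2 → 2). Not NE.
(D, Left): Row can switch to U (4 → 5). Not NE.
(D, Center): Row gets 3, best alternative -1; Column gets 4, best alternative 1. No profitable deviation — NE.
(D, Right): Row can switch to U (-4 → 2). Not NE.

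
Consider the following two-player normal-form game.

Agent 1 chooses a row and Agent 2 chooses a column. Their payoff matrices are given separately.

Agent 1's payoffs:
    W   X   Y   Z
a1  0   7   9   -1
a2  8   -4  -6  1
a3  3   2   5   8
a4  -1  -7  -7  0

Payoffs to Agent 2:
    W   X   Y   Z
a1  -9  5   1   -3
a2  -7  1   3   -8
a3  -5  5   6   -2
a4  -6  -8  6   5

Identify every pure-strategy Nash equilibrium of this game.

Agent 1 against W: payoffs 0, 8, 3, -1 → best response a2.
Agent 1 against X: payoffs 7, -4, 2, -7 → best response a1.
Agent 1 against Y: payoffs 9, -6, 5, -7 → best response a1.
Agent 1 against Z: payoffs -1, 1, 8, 0 → best response a3.
Agent 2 against a1: payoffs -9, 5, 1, -3 → best response X.
Agent 2 against a2: payoffs -7, 1, 3, -8 → best response Y.
Agent 2 against a3: payoffs -5, 5, 6, -2 → best response Y.
Agent 2 against a4: payoffs -6, -8, 6, 5 → best response Y.
Mutual best responses: (a1, X).

(a1, X)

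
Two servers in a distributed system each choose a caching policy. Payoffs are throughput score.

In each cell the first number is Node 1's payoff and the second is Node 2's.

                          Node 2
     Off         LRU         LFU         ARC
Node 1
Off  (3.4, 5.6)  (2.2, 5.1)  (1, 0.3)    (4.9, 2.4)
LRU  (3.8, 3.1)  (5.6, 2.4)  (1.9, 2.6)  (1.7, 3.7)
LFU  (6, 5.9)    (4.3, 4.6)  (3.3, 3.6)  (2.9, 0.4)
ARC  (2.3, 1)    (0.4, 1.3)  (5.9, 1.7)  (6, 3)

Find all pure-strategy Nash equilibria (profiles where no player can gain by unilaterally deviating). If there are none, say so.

Node 1 against Off: payoffs 3.4, 3.8, 6, 2.3 → best response LFU.
Node 1 against LRU: payoffs 2.2, 5.6, 4.3, 0.4 → best response LRU.
Node 1 against LFU: payoffs 1, 1.9, 3.3, 5.9 → best response ARC.
Node 1 against ARC: payoffs 4.9, 1.7, 2.9, 6 → best response ARC.
Node 2 against Off: payoffs 5.6, 5.1, 0.3, 2.4 → best response Off.
Node 2 against LRU: payoffs 3.1, 2.4, 2.6, 3.7 → best response ARC.
Node 2 against LFU: payoffs 5.9, 4.6, 3.6, 0.4 → best response Off.
Node 2 against ARC: payoffs 1, 1.3, 1.7, 3 → best response ARC.
Mutual best responses: (LFU, Off); (ARC, ARC).

(LFU, Off), (ARC, ARC)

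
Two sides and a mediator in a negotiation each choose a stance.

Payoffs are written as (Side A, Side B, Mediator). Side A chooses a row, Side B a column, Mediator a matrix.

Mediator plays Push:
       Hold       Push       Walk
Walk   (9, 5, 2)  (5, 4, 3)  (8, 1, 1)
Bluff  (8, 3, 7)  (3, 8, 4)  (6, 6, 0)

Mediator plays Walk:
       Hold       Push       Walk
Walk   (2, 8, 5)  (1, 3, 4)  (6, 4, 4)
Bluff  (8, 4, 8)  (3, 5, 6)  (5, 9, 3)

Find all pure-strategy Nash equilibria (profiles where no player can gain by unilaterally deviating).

none

Side A against (Hold, Push): payoffs 9, 8 → best response Walk.
Side A against (Hold, Walk): payoffs 2, 8 → best response Bluff.
Side A against (Push, Push): payoffs 5, 3 → best response Walk.
Side A against (Push, Walk): payoffs 1, 3 → best response Bluff.
Side A against (Walk, Push): payoffs 8, 6 → best response Walk.
Side A against (Walk, Walk): payoffs 6, 5 → best response Walk.
Side B against (Walk, Push): payoffs 5, 4, 1 → best response Hold.
Side B against (Walk, Walk): payoffs 8, 3, 4 → best response Hold.
Side B against (Bluff, Push): payoffs 3, 8, 6 → best response Push.
Side B against (Bluff, Walk): payoffs 4, 5, 9 → best response Walk.
Mediator against (Walk, Hold): payoffs 2, 5 → best response Walk.
Mediator against (Walk, Push): payoffs 3, 4 → best response Walk.
Mediator against (Walk, Walk): payoffs 1, 4 → best response Walk.
Mediator against (Bluff, Hold): payoffs 7, 8 → best response Walk.
Mediator against (Bluff, Push): payoffs 4, 6 → best response Walk.
Mediator against (Bluff, Walk): payoffs 0, 3 → best response Walk.
No profile is a mutual best response for all players.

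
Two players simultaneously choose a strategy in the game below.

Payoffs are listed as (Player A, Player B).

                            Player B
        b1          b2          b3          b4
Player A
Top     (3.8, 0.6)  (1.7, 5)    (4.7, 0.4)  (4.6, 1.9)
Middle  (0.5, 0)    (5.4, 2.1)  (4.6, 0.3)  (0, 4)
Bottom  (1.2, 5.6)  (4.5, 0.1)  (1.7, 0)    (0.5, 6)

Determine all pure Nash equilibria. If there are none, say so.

Player A against b1: payoffs 3.8, 0.5, 1.2 → best response Top.
Player A against b2: payoffs 1.7, 5.4, 4.5 → best response Middle.
Player A against b3: payoffs 4.7, 4.6, 1.7 → best response Top.
Player A against b4: payoffs 4.6, 0, 0.5 → best response Top.
Player B against Top: payoffs 0.6, 5, 0.4, 1.9 → best response b2.
Player B against Middle: payoffs 0, 2.1, 0.3, 4 → best response b4.
Player B against Bottom: payoffs 5.6, 0.1, 0, 6 → best response b4.
No profile is a mutual best response for all players.

none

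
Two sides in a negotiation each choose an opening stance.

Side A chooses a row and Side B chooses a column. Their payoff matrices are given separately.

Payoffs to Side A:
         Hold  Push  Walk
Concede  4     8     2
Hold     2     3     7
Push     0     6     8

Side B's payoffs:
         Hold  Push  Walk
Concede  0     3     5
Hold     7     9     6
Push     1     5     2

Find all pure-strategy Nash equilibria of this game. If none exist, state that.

Side A against Hold: payoffs 4, 2, 0 → best response Concede.
Side A against Push: payoffs 8, 3, 6 → best response Concede.
Side A against Walk: payoffs 2, 7, 8 → best response Push.
Side B against Concede: payoffs 0, 3, 5 → best response Walk.
Side B against Hold: payoffs 7, 9, 6 → best response Push.
Side B against Push: payoffs 1, 5, 2 → best response Push.
No profile is a mutual best response for all players.

This game has no pure Nash equilibrium.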